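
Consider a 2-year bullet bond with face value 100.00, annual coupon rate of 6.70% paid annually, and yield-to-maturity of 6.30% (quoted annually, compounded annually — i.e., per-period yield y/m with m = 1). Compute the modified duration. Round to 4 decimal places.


Coupon per period c = face * coupon_rate / m = 6.700000
Periods per year m = 1; per-period yield y/m = 0.063000
Number of cashflows N = 2
Cashflows (t years, CF_t, discount factor 1/(1+y/m)^(m*t), PV):
  t = 1.0000: CF_t = 6.700000, DF = 0.940734, PV = 6.302916
  t = 2.0000: CF_t = 106.700000, DF = 0.884980, PV = 94.427369
Price P = sum_t PV_t = 100.730286
First compute Macaulay numerator sum_t t * PV_t:
  t * PV_t at t = 1.0000: 6.302916
  t * PV_t at t = 2.0000: 188.854738
Macaulay duration D = 195.157655 / 100.730286 = 1.937428
Modified duration = D / (1 + y/m) = 1.937428 / (1 + 0.063000) = 1.822604

Answer: Modified duration = 1.8226


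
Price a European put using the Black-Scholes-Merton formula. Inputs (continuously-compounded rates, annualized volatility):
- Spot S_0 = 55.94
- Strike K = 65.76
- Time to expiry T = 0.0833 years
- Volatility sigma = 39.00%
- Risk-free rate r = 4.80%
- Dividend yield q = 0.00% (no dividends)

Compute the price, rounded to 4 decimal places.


Answer: Price = 9.8064

Derivation:
d1 = (ln(S/K) + (r - q + 0.5*sigma^2) * T) / (sigma * sqrt(T)) = -1.34503948
d2 = d1 - sigma * sqrt(T) = -1.45760027
exp(-rT) = 0.99600958; exp(-qT) = 1.00000000
P = K * exp(-rT) * N(-d2) - S_0 * exp(-qT) * N(-d1)
N(-d1) = 0.91069376; N(-d2) = 0.92752462
P = 65.7600 * 0.99600958 * 0.92752462 - 55.9400 * 1.00000000 * 0.91069376 = 9.8064


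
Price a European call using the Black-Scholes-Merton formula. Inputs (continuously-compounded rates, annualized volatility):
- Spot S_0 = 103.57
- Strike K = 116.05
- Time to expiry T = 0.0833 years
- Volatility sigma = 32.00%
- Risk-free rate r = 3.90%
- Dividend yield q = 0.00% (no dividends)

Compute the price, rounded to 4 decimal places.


d1 = (ln(S/K) + (r - q + 0.5*sigma^2) * T) / (sigma * sqrt(T)) = -1.15052577
d2 = d1 - sigma * sqrt(T) = -1.24288334
exp(-rT) = 0.99675657; exp(-qT) = 1.00000000
C = S_0 * exp(-qT) * N(d1) - K * exp(-rT) * N(d2)
N(d1) = 0.12496369; N(d2) = 0.10695541
C = 103.5700 * 1.00000000 * 0.12496369 - 116.0500 * 0.99675657 * 0.10695541 = 0.5706

Answer: Price = 0.5706


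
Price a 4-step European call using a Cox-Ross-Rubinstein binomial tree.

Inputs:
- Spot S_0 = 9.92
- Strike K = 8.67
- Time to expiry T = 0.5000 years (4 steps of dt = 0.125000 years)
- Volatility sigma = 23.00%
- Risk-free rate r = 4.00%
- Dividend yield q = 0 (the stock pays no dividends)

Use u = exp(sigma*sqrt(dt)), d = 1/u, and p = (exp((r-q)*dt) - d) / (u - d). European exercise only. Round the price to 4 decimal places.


dt = T/N = 0.125000
u = exp(sigma*sqrt(dt)) = 1.084715; d = 1/u = 0.921901
p = (exp((r-q)*dt) - d) / (u - d) = 0.510469
Discount per step: exp(-r*dt) = 0.995012
Stock lattice S(k, i) with i counting down-moves:
  k=0: S(0,0) = 9.9200
  k=1: S(1,0) = 10.7604; S(1,1) = 9.1453
  k=2: S(2,0) = 11.6719; S(2,1) = 9.9200; S(2,2) = 8.4310
  k=3: S(3,0) = 12.6607; S(3,1) = 10.7604; S(3,2) = 9.1453; S(3,3) = 7.7726
  k=4: S(4,0) = 13.7333; S(4,1) = 11.6719; S(4,2) = 9.9200; S(4,3) = 8.4310; S(4,4) = 7.1655
Terminal payoffs V(N, i) = max(S_T - K, 0):
  V(4,0) = 5.063279; V(4,1) = 3.001938; V(4,2) = 1.250000; V(4,3) = 0.000000; V(4,4) = 0.000000
Backward induction: V(k, i) = exp(-r*dt) * [p * V(k+1, i) + (1-p) * V(k+1, i+1)].
  V(3,0) = exp(-r*dt) * [p*5.063279 + (1-p)*3.001938] = 4.033968
  V(3,1) = exp(-r*dt) * [p*3.001938 + (1-p)*1.250000] = 2.133615
  V(3,2) = exp(-r*dt) * [p*1.250000 + (1-p)*0.000000] = 0.634903
  V(3,3) = exp(-r*dt) * [p*0.000000 + (1-p)*0.000000] = 0.000000
  V(2,0) = exp(-r*dt) * [p*4.033968 + (1-p)*2.133615] = 3.088206
  V(2,1) = exp(-r*dt) * [p*2.133615 + (1-p)*0.634903] = 1.392966
  V(2,2) = exp(-r*dt) * [p*0.634903 + (1-p)*0.000000] = 0.322482
  V(1,0) = exp(-r*dt) * [p*3.088206 + (1-p)*1.392966] = 2.247069
  V(1,1) = exp(-r*dt) * [p*1.392966 + (1-p)*0.322482] = 0.864597
  V(0,0) = exp(-r*dt) * [p*2.247069 + (1-p)*0.864597] = 1.562474

Answer: Price = V(0,0) = 1.5625


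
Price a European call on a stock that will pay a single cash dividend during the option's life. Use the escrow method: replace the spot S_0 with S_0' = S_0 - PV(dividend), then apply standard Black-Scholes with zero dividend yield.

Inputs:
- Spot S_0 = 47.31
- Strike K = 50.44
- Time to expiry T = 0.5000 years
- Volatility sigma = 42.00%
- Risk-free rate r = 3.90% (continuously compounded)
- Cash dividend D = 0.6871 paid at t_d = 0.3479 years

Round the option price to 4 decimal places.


Answer: Price = 4.3658

Derivation:
PV(D) = D * exp(-r * t_d) = 0.6871 * 0.98652353 = 0.67784032
S_0' = S_0 - PV(D) = 47.3100 - 0.67784032 = 46.63215968
d1 = (ln(S_0'/K) + (r + sigma^2/2)*T) / (sigma*sqrt(T)) = -0.05015100
d2 = d1 - sigma*sqrt(T) = -0.34713584
exp(-rT) = 0.98068890
N(d1) = 0.48000103; N(d2) = 0.36424463
C = S_0' * N(d1) - K * exp(-rT) * N(d2) = 46.63215968 * 0.48000103 - 50.4400 * 0.98068890 * 0.36424463 = 4.3658


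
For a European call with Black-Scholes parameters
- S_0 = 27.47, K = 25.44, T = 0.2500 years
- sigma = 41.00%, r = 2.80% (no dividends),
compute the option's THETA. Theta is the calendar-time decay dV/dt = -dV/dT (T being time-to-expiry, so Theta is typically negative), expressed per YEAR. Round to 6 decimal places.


d1 = 0.5111427397; d2 = 0.3061427397
phi(d1) = 0.3500875603; exp(-qT) = 1.0000000000; exp(-rT) = 0.9930244429
Theta = -S*exp(-qT)*phi(d1)*sigma/(2*sqrt(T)) - r*K*exp(-rT)*N(d2) + q*S*exp(-qT)*N(d1)
N(d1) = 0.6953744448; N(d2) = 0.6202520162; sqrt(T) = 0.5000000000
Term 1 = -27.4700 * 1.0000000000 * 0.3500875603 * 0.4100 / (2 * 0.5000000000) = -3.9429311654
Term 2 = -0.0280 * 25.4400 * 0.9930244429 * 0.6202520162 = -0.4387359901
Term 3 = 0 (no dividend yield, q = 0)
Theta = -3.9429311654 + (-0.4387359901) + (0.0000000000) = -4.381667

Answer: Theta = -4.381667


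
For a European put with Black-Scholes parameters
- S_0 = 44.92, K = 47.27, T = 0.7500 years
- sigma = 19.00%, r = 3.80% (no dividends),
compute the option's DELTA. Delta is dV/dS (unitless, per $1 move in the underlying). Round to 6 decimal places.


Answer: Delta = -0.521701

Derivation:
d1 = -0.0544241658; d2 = -0.2189689925
phi(d1) = 0.3983518862; exp(-qT) = 1.0000000000; exp(-rT) = 0.9719022941
N(-d1) = 0.5217013871
Delta = -exp(-qT) * N(-d1) = -1.0000000000 * 0.5217013871 = -0.521701


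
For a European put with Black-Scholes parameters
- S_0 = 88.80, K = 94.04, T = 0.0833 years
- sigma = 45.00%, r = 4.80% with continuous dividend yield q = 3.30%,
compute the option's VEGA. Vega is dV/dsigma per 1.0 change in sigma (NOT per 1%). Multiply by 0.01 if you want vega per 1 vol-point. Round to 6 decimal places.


Answer: Vega = 9.532856

Derivation:
d1 = -0.3668828598; d2 = -0.4967606870
phi(d1) = 0.3729764308; exp(-qT) = 0.9972548748; exp(-rT) = 0.9960095830
Vega = S * exp(-qT) * phi(d1) * sqrt(T) = 88.8000 * 0.9972548748 * 0.3729764308 * 0.2886173938 = 9.532856


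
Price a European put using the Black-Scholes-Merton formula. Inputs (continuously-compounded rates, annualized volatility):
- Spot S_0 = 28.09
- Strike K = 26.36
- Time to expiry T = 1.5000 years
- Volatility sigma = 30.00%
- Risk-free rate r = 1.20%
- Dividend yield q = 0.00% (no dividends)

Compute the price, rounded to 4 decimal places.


d1 = (ln(S/K) + (r - q + 0.5*sigma^2) * T) / (sigma * sqrt(T)) = 0.40570608
d2 = d1 - sigma * sqrt(T) = 0.03828262
exp(-rT) = 0.98216103; exp(-qT) = 1.00000000
P = K * exp(-rT) * N(-d2) - S_0 * exp(-qT) * N(-d1)
N(-d1) = 0.34247929; N(-d2) = 0.48473118
P = 26.3600 * 0.98216103 * 0.48473118 - 28.0900 * 1.00000000 * 0.34247929 = 2.9293

Answer: Price = 2.9293


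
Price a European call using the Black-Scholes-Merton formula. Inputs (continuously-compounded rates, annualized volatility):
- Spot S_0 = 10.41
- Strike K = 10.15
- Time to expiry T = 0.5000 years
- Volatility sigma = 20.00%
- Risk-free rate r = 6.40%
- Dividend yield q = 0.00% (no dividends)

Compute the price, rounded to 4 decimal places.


Answer: Price = 0.9064

Derivation:
d1 = (ln(S/K) + (r - q + 0.5*sigma^2) * T) / (sigma * sqrt(T)) = 0.47583462
d2 = d1 - sigma * sqrt(T) = 0.33441326
exp(-rT) = 0.96850658; exp(-qT) = 1.00000000
C = S_0 * exp(-qT) * N(d1) - K * exp(-rT) * N(d2)
N(d1) = 0.68290390; N(d2) = 0.63096613
C = 10.4100 * 1.00000000 * 0.68290390 - 10.1500 * 0.96850658 * 0.63096613 = 0.9064


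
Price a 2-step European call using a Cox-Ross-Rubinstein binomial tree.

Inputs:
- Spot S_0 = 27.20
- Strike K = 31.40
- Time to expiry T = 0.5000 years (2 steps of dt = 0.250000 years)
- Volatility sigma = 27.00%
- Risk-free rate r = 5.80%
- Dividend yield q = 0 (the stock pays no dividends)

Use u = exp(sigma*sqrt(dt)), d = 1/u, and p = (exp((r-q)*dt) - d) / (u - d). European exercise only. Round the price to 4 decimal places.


Answer: Price = V(0,0) = 1.1124

Derivation:
dt = T/N = 0.250000
u = exp(sigma*sqrt(dt)) = 1.144537; d = 1/u = 0.873716
p = (exp((r-q)*dt) - d) / (u - d) = 0.520232
Discount per step: exp(-r*dt) = 0.985605
Stock lattice S(k, i) with i counting down-moves:
  k=0: S(0,0) = 27.2000
  k=1: S(1,0) = 31.1314; S(1,1) = 23.7651
  k=2: S(2,0) = 35.6310; S(2,1) = 27.2000; S(2,2) = 20.7639
Terminal payoffs V(N, i) = max(S_T - K, 0):
  V(2,0) = 4.231033; V(2,1) = 0.000000; V(2,2) = 0.000000
Backward induction: V(k, i) = exp(-r*dt) * [p * V(k+1, i) + (1-p) * V(k+1, i+1)].
  V(1,0) = exp(-r*dt) * [p*4.231033 + (1-p)*0.000000] = 2.169433
  V(1,1) = exp(-r*dt) * [p*0.000000 + (1-p)*0.000000] = 0.000000
  V(0,0) = exp(-r*dt) * [p*2.169433 + (1-p)*0.000000] = 1.112362


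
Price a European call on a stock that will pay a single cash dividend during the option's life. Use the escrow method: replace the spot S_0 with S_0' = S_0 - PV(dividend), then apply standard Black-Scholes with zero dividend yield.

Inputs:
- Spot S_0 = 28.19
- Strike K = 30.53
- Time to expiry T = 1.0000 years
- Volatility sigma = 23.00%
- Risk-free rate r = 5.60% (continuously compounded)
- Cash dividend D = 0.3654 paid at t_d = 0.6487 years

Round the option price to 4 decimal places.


PV(D) = D * exp(-r * t_d) = 0.3654 * 0.96432471 = 0.35236425
S_0' = S_0 - PV(D) = 28.1900 - 0.35236425 = 27.83763575
d1 = (ln(S_0'/K) + (r + sigma^2/2)*T) / (sigma*sqrt(T)) = -0.04291695
d2 = d1 - sigma*sqrt(T) = -0.27291695
exp(-rT) = 0.94553914
N(d1) = 0.48288387; N(d2) = 0.39245853
C = S_0' * N(d1) - K * exp(-rT) * N(d2) = 27.83763575 * 0.48288387 - 30.5300 * 0.94553914 * 0.39245853 = 2.1131

Answer: Price = 2.1131


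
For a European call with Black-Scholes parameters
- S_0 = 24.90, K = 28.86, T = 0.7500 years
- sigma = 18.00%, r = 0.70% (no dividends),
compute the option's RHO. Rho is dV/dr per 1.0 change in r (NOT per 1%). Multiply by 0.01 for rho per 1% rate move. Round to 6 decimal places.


d1 = -0.8351612198; d2 = -0.9910457925
phi(d1) = 0.2814823130; exp(-qT) = 1.0000000000; exp(-rT) = 0.9947637572
N(d2) = 0.1608316102
Rho = K*T*exp(-rT)*N(d2) = 28.8600 * 0.7500 * 0.9947637572 * 0.1608316102 = 3.462972

Answer: Rho = 3.462972


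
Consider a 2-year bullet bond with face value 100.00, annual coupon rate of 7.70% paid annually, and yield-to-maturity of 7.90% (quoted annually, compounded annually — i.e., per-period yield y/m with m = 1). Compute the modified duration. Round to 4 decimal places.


Coupon per period c = face * coupon_rate / m = 7.700000
Periods per year m = 1; per-period yield y/m = 0.079000
Number of cashflows N = 2
Cashflows (t years, CF_t, discount factor 1/(1+y/m)^(m*t), PV):
  t = 1.0000: CF_t = 7.700000, DF = 0.926784, PV = 7.136237
  t = 2.0000: CF_t = 107.700000, DF = 0.858929, PV = 92.506620
Price P = sum_t PV_t = 99.642857
First compute Macaulay numerator sum_t t * PV_t:
  t * PV_t at t = 1.0000: 7.136237
  t * PV_t at t = 2.0000: 185.013240
Macaulay duration D = 192.149478 / 99.642857 = 1.928382
Modified duration = D / (1 + y/m) = 1.928382 / (1 + 0.079000) = 1.787194

Answer: Modified duration = 1.7872


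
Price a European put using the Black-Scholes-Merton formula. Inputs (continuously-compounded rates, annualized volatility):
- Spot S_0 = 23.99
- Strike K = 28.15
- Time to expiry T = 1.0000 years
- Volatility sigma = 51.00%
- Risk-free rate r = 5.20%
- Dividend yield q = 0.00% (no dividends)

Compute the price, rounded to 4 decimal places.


Answer: Price = 6.5818

Derivation:
d1 = (ln(S/K) + (r - q + 0.5*sigma^2) * T) / (sigma * sqrt(T)) = 0.04341122
d2 = d1 - sigma * sqrt(T) = -0.46658878
exp(-rT) = 0.94932887; exp(-qT) = 1.00000000
P = K * exp(-rT) * N(-d2) - S_0 * exp(-qT) * N(-d1)
N(-d1) = 0.48268687; N(-d2) = 0.67960294
P = 28.1500 * 0.94932887 * 0.67960294 - 23.9900 * 1.00000000 * 0.48268687 = 6.5818


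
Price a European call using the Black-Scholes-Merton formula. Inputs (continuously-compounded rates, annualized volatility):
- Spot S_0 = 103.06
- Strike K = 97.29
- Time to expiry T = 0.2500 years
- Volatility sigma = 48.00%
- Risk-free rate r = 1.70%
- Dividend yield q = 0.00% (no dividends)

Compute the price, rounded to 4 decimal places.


d1 = (ln(S/K) + (r - q + 0.5*sigma^2) * T) / (sigma * sqrt(T)) = 0.37777139
d2 = d1 - sigma * sqrt(T) = 0.13777139
exp(-rT) = 0.99575902; exp(-qT) = 1.00000000
C = S_0 * exp(-qT) * N(d1) - K * exp(-rT) * N(d2)
N(d1) = 0.64719979; N(d2) = 0.55478945
C = 103.0600 * 1.00000000 * 0.64719979 - 97.2900 * 0.99575902 * 0.55478945 = 12.9539

Answer: Price = 12.9539


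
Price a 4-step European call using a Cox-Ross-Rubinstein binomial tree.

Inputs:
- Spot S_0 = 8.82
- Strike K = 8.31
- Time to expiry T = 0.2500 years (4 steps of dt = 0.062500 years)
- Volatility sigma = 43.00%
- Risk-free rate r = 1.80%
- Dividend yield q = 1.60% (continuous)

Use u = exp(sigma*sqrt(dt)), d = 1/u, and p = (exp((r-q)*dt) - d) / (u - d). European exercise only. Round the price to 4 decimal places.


Answer: Price = V(0,0) = 1.0375

Derivation:
dt = T/N = 0.062500
u = exp(sigma*sqrt(dt)) = 1.113491; d = 1/u = 0.898077
p = (exp((r-q)*dt) - d) / (u - d) = 0.473731
Discount per step: exp(-r*dt) = 0.998876
Stock lattice S(k, i) with i counting down-moves:
  k=0: S(0,0) = 8.8200
  k=1: S(1,0) = 9.8210; S(1,1) = 7.9210
  k=2: S(2,0) = 10.9356; S(2,1) = 8.8200; S(2,2) = 7.1137
  k=3: S(3,0) = 12.1767; S(3,1) = 9.8210; S(3,2) = 7.9210; S(3,3) = 6.3886
  k=4: S(4,0) = 13.5586; S(4,1) = 10.9356; S(4,2) = 8.8200; S(4,3) = 7.1137; S(4,4) = 5.7375
Terminal payoffs V(N, i) = max(S_T - K, 0):
  V(4,0) = 5.248611; V(4,1) = 2.625582; V(4,2) = 0.510000; V(4,3) = 0.000000; V(4,4) = 0.000000
Backward induction: V(k, i) = exp(-r*dt) * [p * V(k+1, i) + (1-p) * V(k+1, i+1)].
  V(3,0) = exp(-r*dt) * [p*5.248611 + (1-p)*2.625582] = 3.863843
  V(3,1) = exp(-r*dt) * [p*2.625582 + (1-p)*0.510000] = 1.510517
  V(3,2) = exp(-r*dt) * [p*0.510000 + (1-p)*0.000000] = 0.241331
  V(3,3) = exp(-r*dt) * [p*0.000000 + (1-p)*0.000000] = 0.000000
  V(2,0) = exp(-r*dt) * [p*3.863843 + (1-p)*1.510517] = 2.622409
  V(2,1) = exp(-r*dt) * [p*1.510517 + (1-p)*0.241331] = 0.841637
  V(2,2) = exp(-r*dt) * [p*0.241331 + (1-p)*0.000000] = 0.114198
  V(1,0) = exp(-r*dt) * [p*2.622409 + (1-p)*0.841637] = 1.683349
  V(1,1) = exp(-r*dt) * [p*0.841637 + (1-p)*0.114198] = 0.458292
  V(0,0) = exp(-r*dt) * [p*1.683349 + (1-p)*0.458292] = 1.037472


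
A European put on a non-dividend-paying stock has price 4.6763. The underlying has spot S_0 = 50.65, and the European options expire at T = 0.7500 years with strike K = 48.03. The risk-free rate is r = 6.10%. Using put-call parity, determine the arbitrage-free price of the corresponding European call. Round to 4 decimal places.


Answer: Call price = 9.4442

Derivation:
Put-call parity: C - P = S_0 * exp(-qT) - K * exp(-rT).
S_0 * exp(-qT) = 50.6500 * 1.00000000 = 50.65000000
K * exp(-rT) = 48.0300 * 0.95528075 = 45.88213454
C = P + S*exp(-qT) - K*exp(-rT)
C = 4.6763 + 50.65000000 - 45.88213454 = 9.4442


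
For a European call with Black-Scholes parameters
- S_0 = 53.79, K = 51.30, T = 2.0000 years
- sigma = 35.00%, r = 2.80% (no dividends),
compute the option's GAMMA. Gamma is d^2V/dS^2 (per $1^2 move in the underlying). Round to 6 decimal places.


Answer: Gamma = 0.013502

Derivation:
d1 = 0.4563805034; d2 = -0.0385942435
phi(d1) = 0.3594859750; exp(-qT) = 1.0000000000; exp(-rT) = 0.9455391359
Gamma = exp(-qT) * phi(d1) / (S * sigma * sqrt(T)) = 1.0000000000 * 0.3594859750 / (53.7900 * 0.3500 * 1.4142135624) = 0.013502


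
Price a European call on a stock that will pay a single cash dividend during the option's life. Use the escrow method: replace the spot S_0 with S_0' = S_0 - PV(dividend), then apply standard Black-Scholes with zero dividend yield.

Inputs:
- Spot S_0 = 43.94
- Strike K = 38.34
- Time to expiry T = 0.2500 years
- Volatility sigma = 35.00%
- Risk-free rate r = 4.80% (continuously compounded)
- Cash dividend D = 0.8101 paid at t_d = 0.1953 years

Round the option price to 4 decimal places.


PV(D) = D * exp(-r * t_d) = 0.8101 * 0.99066940 = 0.80254128
S_0' = S_0 - PV(D) = 43.9400 - 0.80254128 = 43.13745872
d1 = (ln(S_0'/K) + (r + sigma^2/2)*T) / (sigma*sqrt(T)) = 0.82977425
d2 = d1 - sigma*sqrt(T) = 0.65477425
exp(-rT) = 0.98807171
N(d1) = 0.79666678; N(d2) = 0.74369344
C = S_0' * N(d1) - K * exp(-rT) * N(d2) = 43.13745872 * 0.79666678 - 38.3400 * 0.98807171 * 0.74369344 = 6.1931

Answer: Price = 6.1931


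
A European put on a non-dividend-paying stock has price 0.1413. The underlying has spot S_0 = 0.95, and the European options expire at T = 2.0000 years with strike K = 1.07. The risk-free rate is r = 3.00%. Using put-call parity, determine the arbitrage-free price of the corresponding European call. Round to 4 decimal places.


Put-call parity: C - P = S_0 * exp(-qT) - K * exp(-rT).
S_0 * exp(-qT) = 0.9500 * 1.00000000 = 0.95000000
K * exp(-rT) = 1.0700 * 0.94176453 = 1.00768805
C = P + S*exp(-qT) - K*exp(-rT)
C = 0.1413 + 0.95000000 - 1.00768805 = 0.0836

Answer: Call price = 0.0836


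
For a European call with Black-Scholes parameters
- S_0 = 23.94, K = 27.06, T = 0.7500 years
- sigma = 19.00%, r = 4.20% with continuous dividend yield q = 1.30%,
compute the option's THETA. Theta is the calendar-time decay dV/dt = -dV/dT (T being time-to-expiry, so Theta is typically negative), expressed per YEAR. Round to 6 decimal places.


Answer: Theta = -1.078009

Derivation:
d1 = -0.5300587345; d2 = -0.6946035612
phi(d1) = 0.3466569294; exp(-qT) = 0.9902973771; exp(-rT) = 0.9689909565
Theta = -S*exp(-qT)*phi(d1)*sigma/(2*sqrt(T)) - r*K*exp(-rT)*N(d2) + q*S*exp(-qT)*N(d1)
N(d1) = 0.2980356044; N(d2) = 0.2436518899; sqrt(T) = 0.8660254038
Term 1 = -23.9400 * 0.9902973771 * 0.3466569294 * 0.1900 / (2 * 0.8660254038) = -0.9015350880
Term 2 = -0.0420 * 27.0600 * 0.9689909565 * 0.2436518899 = -0.2683283690
Term 3 = 0.0130 * 23.9400 * 0.9902973771 * 0.2980356044 = 0.0918546775
Theta = -0.9015350880 + (-0.2683283690) + (0.0918546775) = -1.078009


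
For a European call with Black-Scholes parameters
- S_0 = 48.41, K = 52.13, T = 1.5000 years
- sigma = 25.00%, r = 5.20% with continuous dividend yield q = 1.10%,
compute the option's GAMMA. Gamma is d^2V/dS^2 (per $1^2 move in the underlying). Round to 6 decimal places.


d1 = 0.1121566000; d2 = -0.1940296178
phi(d1) = 0.3964409867; exp(-qT) = 0.9836353794; exp(-rT) = 0.9249644265
Gamma = exp(-qT) * phi(d1) / (S * sigma * sqrt(T)) = 0.9836353794 * 0.3964409867 / (48.4100 * 0.2500 * 1.2247448714) = 0.026308

Answer: Gamma = 0.026308


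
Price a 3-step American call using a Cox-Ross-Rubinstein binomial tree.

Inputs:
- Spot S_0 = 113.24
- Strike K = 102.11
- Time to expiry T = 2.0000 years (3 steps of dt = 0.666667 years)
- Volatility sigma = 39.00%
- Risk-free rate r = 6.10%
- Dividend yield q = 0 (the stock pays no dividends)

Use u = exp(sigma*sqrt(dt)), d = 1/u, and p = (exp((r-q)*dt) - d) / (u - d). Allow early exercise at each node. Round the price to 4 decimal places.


dt = T/N = 0.666667
u = exp(sigma*sqrt(dt)) = 1.374972; d = 1/u = 0.727287
p = (exp((r-q)*dt) - d) / (u - d) = 0.485139
Discount per step: exp(-r*dt) = 0.960149
Stock lattice S(k, i) with i counting down-moves:
  k=0: S(0,0) = 113.2400
  k=1: S(1,0) = 155.7019; S(1,1) = 82.3580
  k=2: S(2,0) = 214.0858; S(2,1) = 113.2400; S(2,2) = 59.8979
  k=3: S(3,0) = 294.3620; S(3,1) = 155.7019; S(3,2) = 82.3580; S(3,3) = 43.5630
Terminal payoffs V(N, i) = max(S_T - K, 0):
  V(3,0) = 192.252046; V(3,1) = 53.591876; V(3,2) = 0.000000; V(3,3) = 0.000000
Backward induction: V(k, i) = exp(-r*dt) * [p * V(k+1, i) + (1-p) * V(k+1, i+1)]; then take max(V_cont, immediate exercise) for American.
  V(2,0) = exp(-r*dt) * [p*192.252046 + (1-p)*53.591876] = 116.044956; exercise = 111.975784; V(2,0) = max -> 116.044956
  V(2,1) = exp(-r*dt) * [p*53.591876 + (1-p)*0.000000] = 24.963427; exercise = 11.130000; V(2,1) = max -> 24.963427
  V(2,2) = exp(-r*dt) * [p*0.000000 + (1-p)*0.000000] = 0.000000; exercise = 0.000000; V(2,2) = max -> 0.000000
  V(1,0) = exp(-r*dt) * [p*116.044956 + (1-p)*24.963427] = 66.394951; exercise = 53.591876; V(1,0) = max -> 66.394951
  V(1,1) = exp(-r*dt) * [p*24.963427 + (1-p)*0.000000] = 11.628118; exercise = 0.000000; V(1,1) = max -> 11.628118
  V(0,0) = exp(-r*dt) * [p*66.394951 + (1-p)*11.628118] = 36.675457; exercise = 11.130000; V(0,0) = max -> 36.675457

Answer: Price = V(0,0) = 36.6755


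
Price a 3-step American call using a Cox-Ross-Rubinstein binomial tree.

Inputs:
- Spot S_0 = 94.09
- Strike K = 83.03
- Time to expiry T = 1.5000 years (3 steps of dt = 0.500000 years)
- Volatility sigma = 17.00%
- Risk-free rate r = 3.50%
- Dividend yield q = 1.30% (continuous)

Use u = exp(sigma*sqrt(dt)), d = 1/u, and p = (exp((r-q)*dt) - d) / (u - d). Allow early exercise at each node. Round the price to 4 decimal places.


dt = T/N = 0.500000
u = exp(sigma*sqrt(dt)) = 1.127732; d = 1/u = 0.886736
p = (exp((r-q)*dt) - d) / (u - d) = 0.515880
Discount per step: exp(-r*dt) = 0.982652
Stock lattice S(k, i) with i counting down-moves:
  k=0: S(0,0) = 94.0900
  k=1: S(1,0) = 106.1083; S(1,1) = 83.4330
  k=2: S(2,0) = 119.6616; S(2,1) = 94.0900; S(2,2) = 73.9830
  k=3: S(3,0) = 134.9462; S(3,1) = 106.1083; S(3,2) = 83.4330; S(3,3) = 65.6034
Terminal payoffs V(N, i) = max(S_T - K, 0):
  V(3,0) = 51.916207; V(3,1) = 23.078263; V(3,2) = 0.402975; V(3,3) = 0.000000
Backward induction: V(k, i) = exp(-r*dt) * [p * V(k+1, i) + (1-p) * V(k+1, i+1)]; then take max(V_cont, immediate exercise) for American.
  V(2,0) = exp(-r*dt) * [p*51.916207 + (1-p)*23.078263] = 37.296745; exercise = 36.631638; V(2,0) = max -> 37.296745
  V(2,1) = exp(-r*dt) * [p*23.078263 + (1-p)*0.402975] = 11.890783; exercise = 11.060000; V(2,1) = max -> 11.890783
  V(2,2) = exp(-r*dt) * [p*0.402975 + (1-p)*0.000000] = 0.204281; exercise = 0.000000; V(2,2) = max -> 0.204281
  V(1,0) = exp(-r*dt) * [p*37.296745 + (1-p)*11.890783] = 24.563565; exercise = 23.078263; V(1,0) = max -> 24.563565
  V(1,1) = exp(-r*dt) * [p*11.890783 + (1-p)*0.204281] = 6.124983; exercise = 0.402975; V(1,1) = max -> 6.124983
  V(0,0) = exp(-r*dt) * [p*24.563565 + (1-p)*6.124983] = 15.365811; exercise = 11.060000; V(0,0) = max -> 15.365811

Answer: Price = V(0,0) = 15.3658


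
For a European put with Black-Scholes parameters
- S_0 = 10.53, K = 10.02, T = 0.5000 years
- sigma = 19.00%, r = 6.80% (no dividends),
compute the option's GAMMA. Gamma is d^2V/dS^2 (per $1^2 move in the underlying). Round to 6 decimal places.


Answer: Gamma = 0.222295

Derivation:
d1 = 0.6897657726; d2 = 0.5554154841
phi(d1) = 0.3144824700; exp(-qT) = 1.0000000000; exp(-rT) = 0.9665715046
Gamma = exp(-qT) * phi(d1) / (S * sigma * sqrt(T)) = 1.0000000000 * 0.3144824700 / (10.5300 * 0.1900 * 0.7071067812) = 0.222295


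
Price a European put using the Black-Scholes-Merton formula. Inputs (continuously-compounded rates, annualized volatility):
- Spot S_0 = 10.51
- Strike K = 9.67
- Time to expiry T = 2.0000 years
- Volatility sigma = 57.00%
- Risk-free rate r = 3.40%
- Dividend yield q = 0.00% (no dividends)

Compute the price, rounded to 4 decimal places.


Answer: Price = 2.3725

Derivation:
d1 = (ln(S/K) + (r - q + 0.5*sigma^2) * T) / (sigma * sqrt(T)) = 0.59074290
d2 = d1 - sigma * sqrt(T) = -0.21535883
exp(-rT) = 0.93426047; exp(-qT) = 1.00000000
P = K * exp(-rT) * N(-d2) - S_0 * exp(-qT) * N(-d1)
N(-d1) = 0.27734635; N(-d2) = 0.58525622
P = 9.6700 * 0.93426047 * 0.58525622 - 10.5100 * 1.00000000 * 0.27734635 = 2.3725


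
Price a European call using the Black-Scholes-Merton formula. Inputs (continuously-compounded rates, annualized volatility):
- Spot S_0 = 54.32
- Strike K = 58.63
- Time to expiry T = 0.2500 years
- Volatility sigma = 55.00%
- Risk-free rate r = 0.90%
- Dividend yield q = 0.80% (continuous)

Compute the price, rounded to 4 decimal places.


d1 = (ln(S/K) + (r - q + 0.5*sigma^2) * T) / (sigma * sqrt(T)) = -0.13924192
d2 = d1 - sigma * sqrt(T) = -0.41424192
exp(-rT) = 0.99775253; exp(-qT) = 0.99800200
C = S_0 * exp(-qT) * N(d1) - K * exp(-rT) * N(d2)
N(d1) = 0.44462949; N(d2) = 0.33934847
C = 54.3200 * 0.99800200 * 0.44462949 - 58.6300 * 0.99775253 * 0.33934847 = 4.2527

Answer: Price = 4.2527


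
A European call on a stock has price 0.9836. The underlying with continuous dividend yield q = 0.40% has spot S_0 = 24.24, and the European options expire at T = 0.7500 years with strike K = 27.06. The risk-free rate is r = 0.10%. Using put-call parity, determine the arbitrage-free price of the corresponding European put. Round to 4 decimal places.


Answer: Put price = 3.8559

Derivation:
Put-call parity: C - P = S_0 * exp(-qT) - K * exp(-rT).
S_0 * exp(-qT) = 24.2400 * 0.99700450 = 24.16738897
K * exp(-rT) = 27.0600 * 0.99925028 = 27.03971261
P = C - S*exp(-qT) + K*exp(-rT)
P = 0.9836 - 24.16738897 + 27.03971261 = 3.8559


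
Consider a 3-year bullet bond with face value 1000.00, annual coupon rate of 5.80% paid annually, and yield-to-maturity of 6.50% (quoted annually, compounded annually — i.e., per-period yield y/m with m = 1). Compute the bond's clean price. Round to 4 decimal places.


Answer: Price = 981.4607

Derivation:
Coupon per period c = face * coupon_rate / m = 58.000000
Periods per year m = 1; per-period yield y/m = 0.065000
Number of cashflows N = 3
Cashflows (t years, CF_t, discount factor 1/(1+y/m)^(m*t), PV):
  t = 1.0000: CF_t = 58.000000, DF = 0.938967, PV = 54.460094
  t = 2.0000: CF_t = 58.000000, DF = 0.881659, PV = 51.136238
  t = 3.0000: CF_t = 1058.000000, DF = 0.827849, PV = 875.864339
Price P = sum_t PV_t = 981.460671


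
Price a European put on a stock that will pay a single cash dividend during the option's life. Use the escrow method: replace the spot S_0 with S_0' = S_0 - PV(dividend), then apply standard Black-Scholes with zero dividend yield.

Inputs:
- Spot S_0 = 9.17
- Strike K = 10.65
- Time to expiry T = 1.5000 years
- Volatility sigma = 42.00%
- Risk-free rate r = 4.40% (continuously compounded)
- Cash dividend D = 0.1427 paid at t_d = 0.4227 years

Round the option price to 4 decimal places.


PV(D) = D * exp(-r * t_d) = 0.1427 * 0.98157309 = 0.14007048
S_0' = S_0 - PV(D) = 9.1700 - 0.14007048 = 9.02992952
d1 = (ln(S_0'/K) + (r + sigma^2/2)*T) / (sigma*sqrt(T)) = 0.06470671
d2 = d1 - sigma*sqrt(T) = -0.44968613
exp(-rT) = 0.93613086
N(-d1) = 0.47420376; N(-d2) = 0.67353161
P = K * exp(-rT) * N(-d2) - S_0' * N(-d1) = 10.6500 * 0.93613086 * 0.67353161 - 9.02992952 * 0.47420376 = 2.4329

Answer: Price = 2.4329


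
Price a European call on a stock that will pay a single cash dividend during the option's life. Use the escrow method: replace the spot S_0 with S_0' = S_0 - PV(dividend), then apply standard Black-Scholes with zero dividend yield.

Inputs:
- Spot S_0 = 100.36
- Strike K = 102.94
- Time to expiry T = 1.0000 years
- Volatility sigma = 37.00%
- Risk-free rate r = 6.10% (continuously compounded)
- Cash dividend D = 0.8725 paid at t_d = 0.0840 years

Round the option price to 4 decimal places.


PV(D) = D * exp(-r * t_d) = 0.8725 * 0.99488911 = 0.86804074
S_0' = S_0 - PV(D) = 100.3600 - 0.86804074 = 99.49195926
d1 = (ln(S_0'/K) + (r + sigma^2/2)*T) / (sigma*sqrt(T)) = 0.25778523
d2 = d1 - sigma*sqrt(T) = -0.11221477
exp(-rT) = 0.94082324
N(d1) = 0.60171367; N(d2) = 0.45532656
C = S_0' * N(d1) - K * exp(-rT) * N(d2) = 99.49195926 * 0.60171367 - 102.9400 * 0.94082324 * 0.45532656 = 15.7680

Answer: Price = 15.7680


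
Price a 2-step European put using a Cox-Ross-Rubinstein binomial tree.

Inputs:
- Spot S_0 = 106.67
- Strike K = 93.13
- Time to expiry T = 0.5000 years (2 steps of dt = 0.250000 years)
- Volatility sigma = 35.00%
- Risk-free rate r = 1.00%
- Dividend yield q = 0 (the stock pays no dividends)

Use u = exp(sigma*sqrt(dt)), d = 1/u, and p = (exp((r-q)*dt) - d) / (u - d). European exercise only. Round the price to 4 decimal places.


Answer: Price = V(0,0) = 5.1444

Derivation:
dt = T/N = 0.250000
u = exp(sigma*sqrt(dt)) = 1.191246; d = 1/u = 0.839457
p = (exp((r-q)*dt) - d) / (u - d) = 0.463477
Discount per step: exp(-r*dt) = 0.997503
Stock lattice S(k, i) with i counting down-moves:
  k=0: S(0,0) = 106.6700
  k=1: S(1,0) = 127.0702; S(1,1) = 89.5449
  k=2: S(2,0) = 151.3719; S(2,1) = 106.6700; S(2,2) = 75.1691
Terminal payoffs V(N, i) = max(K - S_T, 0):
  V(2,0) = 0.000000; V(2,1) = 0.000000; V(2,2) = 17.960921
Backward induction: V(k, i) = exp(-r*dt) * [p * V(k+1, i) + (1-p) * V(k+1, i+1)].
  V(1,0) = exp(-r*dt) * [p*0.000000 + (1-p)*0.000000] = 0.000000
  V(1,1) = exp(-r*dt) * [p*0.000000 + (1-p)*17.960921] = 9.612391
  V(0,0) = exp(-r*dt) * [p*0.000000 + (1-p)*9.612391] = 5.144394


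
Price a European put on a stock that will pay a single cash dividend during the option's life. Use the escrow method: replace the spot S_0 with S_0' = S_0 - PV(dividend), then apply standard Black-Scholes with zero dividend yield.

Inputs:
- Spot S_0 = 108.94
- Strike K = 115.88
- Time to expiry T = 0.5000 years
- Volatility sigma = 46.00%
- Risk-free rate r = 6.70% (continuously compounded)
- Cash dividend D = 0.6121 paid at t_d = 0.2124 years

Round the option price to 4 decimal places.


PV(D) = D * exp(-r * t_d) = 0.6121 * 0.98586998 = 0.60345101
S_0' = S_0 - PV(D) = 108.9400 - 0.60345101 = 108.33654899
d1 = (ln(S_0'/K) + (r + sigma^2/2)*T) / (sigma*sqrt(T)) = 0.05868188
d2 = d1 - sigma*sqrt(T) = -0.26658724
exp(-rT) = 0.96705491
N(-d1) = 0.47660275; N(-d2) = 0.60510651
P = K * exp(-rT) * N(-d2) - S_0' * N(-d1) = 115.8800 * 0.96705491 * 0.60510651 - 108.33654899 * 0.47660275 = 16.1761

Answer: Price = 16.1761


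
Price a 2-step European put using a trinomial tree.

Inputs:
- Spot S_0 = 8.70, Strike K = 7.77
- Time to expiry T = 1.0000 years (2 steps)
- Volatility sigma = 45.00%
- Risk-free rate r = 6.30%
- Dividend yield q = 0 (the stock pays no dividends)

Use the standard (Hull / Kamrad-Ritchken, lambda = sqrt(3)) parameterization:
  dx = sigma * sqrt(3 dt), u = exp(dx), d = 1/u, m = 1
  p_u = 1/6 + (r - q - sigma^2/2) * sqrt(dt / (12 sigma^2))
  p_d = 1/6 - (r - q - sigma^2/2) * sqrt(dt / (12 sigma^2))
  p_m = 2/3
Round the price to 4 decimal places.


dt = T/N = 0.500000; dx = sigma*sqrt(3*dt) = 0.551135
u = exp(dx) = 1.735222; d = 1/u = 0.576295
p_u = 0.149316, p_m = 0.666667, p_d = 0.184017
Discount per step: exp(-r*dt) = 0.968991
Stock lattice S(k, j) with j the centered position index:
  k=0: S(0,+0) = 8.7000
  k=1: S(1,-1) = 5.0138; S(1,+0) = 8.7000; S(1,+1) = 15.0964
  k=2: S(2,-2) = 2.8894; S(2,-1) = 5.0138; S(2,+0) = 8.7000; S(2,+1) = 15.0964; S(2,+2) = 26.1957
Terminal payoffs V(N, j) = max(K - S_T, 0):
  V(2,-2) = 4.880589; V(2,-1) = 2.756231; V(2,+0) = 0.000000; V(2,+1) = 0.000000; V(2,+2) = 0.000000
Backward induction: V(k, j) = exp(-r*dt) * [p_u * V(k+1, j+1) + p_m * V(k+1, j) + p_d * V(k+1, j-1)]
  V(1,-1) = exp(-r*dt) * [p_u*0.000000 + p_m*2.756231 + p_d*4.880589] = 2.650772
  V(1,+0) = exp(-r*dt) * [p_u*0.000000 + p_m*0.000000 + p_d*2.756231] = 0.491466
  V(1,+1) = exp(-r*dt) * [p_u*0.000000 + p_m*0.000000 + p_d*0.000000] = 0.000000
  V(0,+0) = exp(-r*dt) * [p_u*0.000000 + p_m*0.491466 + p_d*2.650772] = 0.790146

Answer: Price = V(0,0) = 0.7901


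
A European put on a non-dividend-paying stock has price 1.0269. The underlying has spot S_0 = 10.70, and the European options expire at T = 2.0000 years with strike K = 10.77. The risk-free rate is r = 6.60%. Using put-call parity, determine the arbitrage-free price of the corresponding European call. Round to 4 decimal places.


Answer: Call price = 2.2887

Derivation:
Put-call parity: C - P = S_0 * exp(-qT) - K * exp(-rT).
S_0 * exp(-qT) = 10.7000 * 1.00000000 = 10.70000000
K * exp(-rT) = 10.7700 * 0.87634100 = 9.43819252
C = P + S*exp(-qT) - K*exp(-rT)
C = 1.0269 + 10.70000000 - 9.43819252 = 2.2887


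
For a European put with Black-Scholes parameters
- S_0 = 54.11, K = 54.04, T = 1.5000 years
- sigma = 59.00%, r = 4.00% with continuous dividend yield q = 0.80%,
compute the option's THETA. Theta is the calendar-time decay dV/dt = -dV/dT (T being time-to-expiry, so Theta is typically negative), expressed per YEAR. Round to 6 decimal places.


d1 = 0.4295180244; d2 = -0.2930814497
phi(d1) = 0.3637889454; exp(-qT) = 0.9880717129; exp(-rT) = 0.9417645336
Theta = -S*exp(-qT)*phi(d1)*sigma/(2*sqrt(T)) + r*K*exp(-rT)*N(-d2) - q*S*exp(-qT)*N(-d1)
N(-d1) = 0.3337731398; N(-d2) = 0.6152700523; sqrt(T) = 1.2247448714
Term 1 = -54.1100 * 0.9880717129 * 0.3637889454 * 0.5900 / (2 * 1.2247448714) = -4.6848089471
Term 2 = 0.0400 * 54.0400 * 0.9417645336 * 0.6152700523 = 1.2525164531
Term 3 = -0.0080 * 54.1100 * 0.9880717129 * 0.3337731398 = -0.1427602735
Theta = -4.6848089471 + (1.2525164531) + (-0.1427602735) = -3.575053

Answer: Theta = -3.575053


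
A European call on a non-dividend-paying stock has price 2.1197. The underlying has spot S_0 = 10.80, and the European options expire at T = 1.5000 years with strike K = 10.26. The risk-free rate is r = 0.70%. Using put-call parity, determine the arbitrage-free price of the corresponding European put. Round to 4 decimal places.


Put-call parity: C - P = S_0 * exp(-qT) - K * exp(-rT).
S_0 * exp(-qT) = 10.8000 * 1.00000000 = 10.80000000
K * exp(-rT) = 10.2600 * 0.98955493 = 10.15283361
P = C - S*exp(-qT) + K*exp(-rT)
P = 2.1197 - 10.80000000 + 10.15283361 = 1.4725

Answer: Put price = 1.4725


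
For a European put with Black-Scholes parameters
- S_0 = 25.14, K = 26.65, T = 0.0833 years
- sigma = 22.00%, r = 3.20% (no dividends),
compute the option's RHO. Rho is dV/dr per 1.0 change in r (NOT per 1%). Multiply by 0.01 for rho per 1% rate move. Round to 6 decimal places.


d1 = -0.8448978507; d2 = -0.9083936773
phi(d1) = 0.2791894425; exp(-qT) = 1.0000000000; exp(-rT) = 0.9973379496
N(-d2) = 0.8181648675
Rho = -K*T*exp(-rT)*N(-d2) = -26.6500 * 0.0833 * 0.9973379496 * 0.8181648675 = -1.811446

Answer: Rho = -1.811446


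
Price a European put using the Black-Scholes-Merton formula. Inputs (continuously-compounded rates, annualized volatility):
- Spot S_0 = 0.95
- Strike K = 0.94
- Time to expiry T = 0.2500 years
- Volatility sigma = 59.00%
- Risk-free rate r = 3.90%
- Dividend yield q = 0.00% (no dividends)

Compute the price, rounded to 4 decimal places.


d1 = (ln(S/K) + (r - q + 0.5*sigma^2) * T) / (sigma * sqrt(T)) = 0.21642240
d2 = d1 - sigma * sqrt(T) = -0.07857760
exp(-rT) = 0.99029738; exp(-qT) = 1.00000000
P = K * exp(-rT) * N(-d2) - S_0 * exp(-qT) * N(-d1)
N(-d1) = 0.41432925; N(-d2) = 0.53131570
P = 0.9400 * 0.99029738 * 0.53131570 - 0.9500 * 1.00000000 * 0.41432925 = 0.1010

Answer: Price = 0.1010


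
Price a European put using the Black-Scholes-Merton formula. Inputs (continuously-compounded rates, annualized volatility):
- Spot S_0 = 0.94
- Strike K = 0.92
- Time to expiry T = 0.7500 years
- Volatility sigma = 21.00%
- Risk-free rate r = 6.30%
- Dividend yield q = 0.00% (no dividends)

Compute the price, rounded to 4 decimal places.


Answer: Price = 0.0392

Derivation:
d1 = (ln(S/K) + (r - q + 0.5*sigma^2) * T) / (sigma * sqrt(T)) = 0.46899375
d2 = d1 - sigma * sqrt(T) = 0.28712841
exp(-rT) = 0.95384891; exp(-qT) = 1.00000000
P = K * exp(-rT) * N(-d2) - S_0 * exp(-qT) * N(-d1)
N(-d1) = 0.31953705; N(-d2) = 0.38700700
P = 0.9200 * 0.95384891 * 0.38700700 - 0.9400 * 1.00000000 * 0.31953705 = 0.0392


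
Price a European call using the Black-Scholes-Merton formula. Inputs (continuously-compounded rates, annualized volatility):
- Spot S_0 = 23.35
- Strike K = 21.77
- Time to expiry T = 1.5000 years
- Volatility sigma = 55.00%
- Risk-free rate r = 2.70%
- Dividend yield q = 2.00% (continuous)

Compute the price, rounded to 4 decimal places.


Answer: Price = 6.6614

Derivation:
d1 = (ln(S/K) + (r - q + 0.5*sigma^2) * T) / (sigma * sqrt(T)) = 0.45640542
d2 = d1 - sigma * sqrt(T) = -0.21720426
exp(-rT) = 0.96030916; exp(-qT) = 0.97044553
C = S_0 * exp(-qT) * N(d1) - K * exp(-rT) * N(d2)
N(d1) = 0.67595077; N(d2) = 0.41402458
C = 23.3500 * 0.97044553 * 0.67595077 - 21.7700 * 0.96030916 * 0.41402458 = 6.6614


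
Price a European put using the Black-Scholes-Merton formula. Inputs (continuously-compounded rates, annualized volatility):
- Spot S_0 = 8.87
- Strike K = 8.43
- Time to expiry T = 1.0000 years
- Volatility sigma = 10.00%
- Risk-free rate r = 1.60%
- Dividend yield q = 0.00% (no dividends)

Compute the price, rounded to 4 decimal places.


Answer: Price = 0.1291

Derivation:
d1 = (ln(S/K) + (r - q + 0.5*sigma^2) * T) / (sigma * sqrt(T)) = 0.71878024
d2 = d1 - sigma * sqrt(T) = 0.61878024
exp(-rT) = 0.98412732; exp(-qT) = 1.00000000
P = K * exp(-rT) * N(-d2) - S_0 * exp(-qT) * N(-d1)
N(-d1) = 0.23613817; N(-d2) = 0.26803057
P = 8.4300 * 0.98412732 * 0.26803057 - 8.8700 * 1.00000000 * 0.23613817 = 0.1291


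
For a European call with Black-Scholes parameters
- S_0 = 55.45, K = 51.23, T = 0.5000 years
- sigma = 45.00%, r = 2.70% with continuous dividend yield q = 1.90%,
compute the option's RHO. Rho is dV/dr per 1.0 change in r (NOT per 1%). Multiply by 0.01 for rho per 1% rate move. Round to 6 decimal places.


d1 = 0.4204344282; d2 = 0.1022363766
phi(d1) = 0.3651959985; exp(-qT) = 0.9905449824; exp(-rT) = 0.9865907163
N(d2) = 0.5407154727
Rho = K*T*exp(-rT)*N(d2) = 51.2300 * 0.5000 * 0.9865907163 * 0.5407154727 = 13.664703

Answer: Rho = 13.664703


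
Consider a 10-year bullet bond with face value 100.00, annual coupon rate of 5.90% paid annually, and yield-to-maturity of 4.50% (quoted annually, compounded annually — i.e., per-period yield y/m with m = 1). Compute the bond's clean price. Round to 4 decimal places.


Coupon per period c = face * coupon_rate / m = 5.900000
Periods per year m = 1; per-period yield y/m = 0.045000
Number of cashflows N = 10
Cashflows (t years, CF_t, discount factor 1/(1+y/m)^(m*t), PV):
  t = 1.0000: CF_t = 5.900000, DF = 0.956938, PV = 5.645933
  t = 2.0000: CF_t = 5.900000, DF = 0.915730, PV = 5.402807
  t = 3.0000: CF_t = 5.900000, DF = 0.876297, PV = 5.170150
  t = 4.0000: CF_t = 5.900000, DF = 0.838561, PV = 4.947512
  t = 5.0000: CF_t = 5.900000, DF = 0.802451, PV = 4.734461
  t = 6.0000: CF_t = 5.900000, DF = 0.767896, PV = 4.530585
  t = 7.0000: CF_t = 5.900000, DF = 0.734828, PV = 4.335488
  t = 8.0000: CF_t = 5.900000, DF = 0.703185, PV = 4.148792
  t = 9.0000: CF_t = 5.900000, DF = 0.672904, PV = 3.970136
  t = 10.0000: CF_t = 105.900000, DF = 0.643928, PV = 68.191942
Price P = sum_t PV_t = 111.077805

Answer: Price = 111.0778


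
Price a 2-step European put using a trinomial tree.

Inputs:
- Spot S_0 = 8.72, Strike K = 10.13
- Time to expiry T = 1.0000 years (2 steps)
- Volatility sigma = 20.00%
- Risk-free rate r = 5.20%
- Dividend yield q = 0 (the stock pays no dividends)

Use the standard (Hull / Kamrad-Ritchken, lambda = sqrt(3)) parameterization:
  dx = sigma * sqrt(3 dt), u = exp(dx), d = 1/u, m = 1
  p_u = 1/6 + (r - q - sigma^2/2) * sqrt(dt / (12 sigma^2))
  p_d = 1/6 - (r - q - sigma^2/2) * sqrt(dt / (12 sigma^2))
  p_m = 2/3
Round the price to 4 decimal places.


dt = T/N = 0.500000; dx = sigma*sqrt(3*dt) = 0.244949
u = exp(dx) = 1.277556; d = 1/u = 0.782744
p_u = 0.199327, p_m = 0.666667, p_d = 0.134007
Discount per step: exp(-r*dt) = 0.974335
Stock lattice S(k, j) with j the centered position index:
  k=0: S(0,+0) = 8.7200
  k=1: S(1,-1) = 6.8255; S(1,+0) = 8.7200; S(1,+1) = 11.1403
  k=2: S(2,-2) = 5.3426; S(2,-1) = 6.8255; S(2,+0) = 8.7200; S(2,+1) = 11.1403; S(2,+2) = 14.2323
Terminal payoffs V(N, j) = max(K - S_T, 0):
  V(2,-2) = 4.787353; V(2,-1) = 3.304468; V(2,+0) = 1.410000; V(2,+1) = 0.000000; V(2,+2) = 0.000000
Backward induction: V(k, j) = exp(-r*dt) * [p_u * V(k+1, j+1) + p_m * V(k+1, j) + p_d * V(k+1, j-1)]
  V(1,-1) = exp(-r*dt) * [p_u*1.410000 + p_m*3.304468 + p_d*4.787353] = 3.045350
  V(1,+0) = exp(-r*dt) * [p_u*0.000000 + p_m*1.410000 + p_d*3.304468] = 1.347331
  V(1,+1) = exp(-r*dt) * [p_u*0.000000 + p_m*0.000000 + p_d*1.410000] = 0.184100
  V(0,+0) = exp(-r*dt) * [p_u*0.184100 + p_m*1.347331 + p_d*3.045350] = 1.308546

Answer: Price = V(0,0) = 1.3085
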